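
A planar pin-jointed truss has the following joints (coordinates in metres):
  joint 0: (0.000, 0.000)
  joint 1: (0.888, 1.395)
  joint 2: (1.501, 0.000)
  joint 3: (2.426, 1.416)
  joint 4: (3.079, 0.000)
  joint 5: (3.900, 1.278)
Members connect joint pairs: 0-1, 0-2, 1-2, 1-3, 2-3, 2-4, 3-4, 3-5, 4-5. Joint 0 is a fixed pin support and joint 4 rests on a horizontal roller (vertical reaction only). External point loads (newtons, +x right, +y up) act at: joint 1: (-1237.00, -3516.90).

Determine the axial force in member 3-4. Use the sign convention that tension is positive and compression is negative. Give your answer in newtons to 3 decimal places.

-499.781

N=6 nodes, M=9 members, R=3 reactions → 2N=12, M+R=12
member 0 (0-1): L=1.6537, (cx,cy)=(0.5370,0.8436)
member 1 (0-2): L=1.5010, (cx,cy)=(1.0000,0.0000)
member 2 (1-2): L=1.5237, (cx,cy)=(0.4023,-0.9155)
member 3 (1-3): L=1.5381, (cx,cy)=(0.9999,0.0137)
member 4 (2-3): L=1.6914, (cx,cy)=(0.5469,0.8372)
member 5 (2-4): L=1.5780, (cx,cy)=(1.0000,0.0000)
member 6 (3-4): L=1.5593, (cx,cy)=(0.4188,-0.9081)
member 7 (3-5): L=1.4804, (cx,cy)=(0.9956,-0.0932)
member 8 (4-5): L=1.5190, (cx,cy)=(0.5405,0.8413)
solve A·x = −loads:
  F[0-1] = -3630.9885 N (compression)
  F[0-2] = +712.8149 N (tension)
  F[1-2] = -503.3422 N (compression)
  F[1-3] = -510.3686 N (compression)
  F[2-3] = +550.4238 N (tension)
  F[2-4] = +209.2949 N (tension)
  F[3-4] = -499.7806 N (compression)
  F[3-5] = -0.0000 N (tension)
  F[4-5] = +0.0000 N (tension)
  Rx@0 = +1237.0000 N
  Ry@0 = +3063.0539 N
  Ry@4 = +453.8461 N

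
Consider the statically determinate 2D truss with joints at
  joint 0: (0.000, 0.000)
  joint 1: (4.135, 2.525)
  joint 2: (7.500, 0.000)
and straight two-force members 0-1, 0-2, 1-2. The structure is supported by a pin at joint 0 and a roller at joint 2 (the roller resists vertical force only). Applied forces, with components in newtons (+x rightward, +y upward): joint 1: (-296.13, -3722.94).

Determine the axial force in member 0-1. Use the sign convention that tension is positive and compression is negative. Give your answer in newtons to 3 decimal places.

N=3 nodes, M=3 members, R=3 reactions → 2N=6, M+R=6
member 0 (0-1): L=4.8450, (cx,cy)=(0.8535,0.5212)
member 1 (0-2): L=7.5000, (cx,cy)=(1.0000,0.0000)
member 2 (1-2): L=4.2070, (cx,cy)=(0.7999,-0.6002)
solve A·x = −loads:
  F[0-1] = -3396.3922 N (compression)
  F[0-2] = +2602.5561 N (tension)
  F[1-2] = -3253.7752 N (compression)
  Rx@0 = +296.1300 N
  Ry@0 = +1770.0562 N
  Ry@2 = +1952.8838 N

-3396.392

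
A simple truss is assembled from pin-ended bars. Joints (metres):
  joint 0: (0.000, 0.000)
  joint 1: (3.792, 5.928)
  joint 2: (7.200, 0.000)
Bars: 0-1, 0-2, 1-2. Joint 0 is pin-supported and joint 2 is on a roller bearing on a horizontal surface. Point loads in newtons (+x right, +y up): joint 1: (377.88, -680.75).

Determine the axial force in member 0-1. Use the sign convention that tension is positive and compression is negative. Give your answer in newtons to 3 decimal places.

N=3 nodes, M=3 members, R=3 reactions → 2N=6, M+R=6
member 0 (0-1): L=7.0371, (cx,cy)=(0.5389,0.8424)
member 1 (0-2): L=7.2000, (cx,cy)=(1.0000,0.0000)
member 2 (1-2): L=6.8378, (cx,cy)=(0.4984,-0.8669)
solve A·x = −loads:
  F[0-1] = -13.1773 N (compression)
  F[0-2] = +384.9807 N (tension)
  F[1-2] = -772.4252 N (compression)
  Rx@0 = -377.8800 N
  Ry@0 = +11.1005 N
  Ry@2 = +669.6495 N

-13.177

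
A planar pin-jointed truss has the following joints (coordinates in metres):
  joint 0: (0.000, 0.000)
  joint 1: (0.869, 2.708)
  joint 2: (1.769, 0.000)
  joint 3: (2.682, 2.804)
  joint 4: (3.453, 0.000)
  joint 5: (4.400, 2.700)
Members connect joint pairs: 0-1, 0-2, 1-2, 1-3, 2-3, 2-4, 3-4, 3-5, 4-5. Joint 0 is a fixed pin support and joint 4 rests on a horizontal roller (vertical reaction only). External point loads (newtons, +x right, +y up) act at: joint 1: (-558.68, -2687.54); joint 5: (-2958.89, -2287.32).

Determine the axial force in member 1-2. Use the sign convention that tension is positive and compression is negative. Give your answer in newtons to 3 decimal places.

N=6 nodes, M=9 members, R=3 reactions → 2N=12, M+R=12
member 0 (0-1): L=2.8440, (cx,cy)=(0.3056,0.9522)
member 1 (0-2): L=1.7690, (cx,cy)=(1.0000,0.0000)
member 2 (1-2): L=2.8536, (cx,cy)=(0.3154,-0.9490)
member 3 (1-3): L=1.8155, (cx,cy)=(0.9986,0.0529)
member 4 (2-3): L=2.9489, (cx,cy)=(0.3096,0.9509)
member 5 (2-4): L=1.6840, (cx,cy)=(1.0000,0.0000)
member 6 (3-4): L=2.9081, (cx,cy)=(0.2651,-0.9642)
member 7 (3-5): L=1.7211, (cx,cy)=(0.9982,-0.0604)
member 8 (4-5): L=2.8613, (cx,cy)=(0.3310,0.9436)
solve A·x = −loads:
  F[0-1] = -4343.3789 N (compression)
  F[0-2] = -2190.4338 N (compression)
  F[1-2] = +1457.4702 N (tension)
  F[1-3] = -1229.8433 N (compression)
  F[2-3] = -1454.5560 N (compression)
  F[2-4] = -1280.4258 N (compression)
  F[3-4] = +1634.4444 N (tension)
  F[3-5] = -2115.6613 N (compression)
  F[4-5] = -2559.4062 N (compression)
  Rx@0 = +3517.5700 N
  Ry@0 = +4135.6559 N
  Ry@4 = +839.2041 N

1457.470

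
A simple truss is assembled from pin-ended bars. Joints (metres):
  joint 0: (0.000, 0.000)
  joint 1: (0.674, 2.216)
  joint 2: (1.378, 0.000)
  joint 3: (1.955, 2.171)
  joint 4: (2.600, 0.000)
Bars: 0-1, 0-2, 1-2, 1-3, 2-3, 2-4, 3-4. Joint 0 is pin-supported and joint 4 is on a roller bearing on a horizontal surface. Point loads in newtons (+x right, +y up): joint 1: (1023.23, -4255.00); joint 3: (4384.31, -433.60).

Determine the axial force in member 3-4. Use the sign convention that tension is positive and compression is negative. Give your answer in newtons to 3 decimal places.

N=5 nodes, M=7 members, R=3 reactions → 2N=10, M+R=10
member 0 (0-1): L=2.3162, (cx,cy)=(0.2910,0.9567)
member 1 (0-2): L=1.3780, (cx,cy)=(1.0000,0.0000)
member 2 (1-2): L=2.3251, (cx,cy)=(0.3028,-0.9531)
member 3 (1-3): L=1.2818, (cx,cy)=(0.9994,-0.0351)
member 4 (2-3): L=2.2464, (cx,cy)=(0.2569,0.9664)
member 5 (2-4): L=1.2220, (cx,cy)=(1.0000,0.0000)
member 6 (3-4): L=2.2648, (cx,cy)=(0.2848,-0.9586)
solve A·x = −loads:
  F[0-1] = +1331.0668 N (tension)
  F[0-2] = +5020.2131 N (tension)
  F[1-2] = -5842.5103 N (compression)
  F[1-3] = +1133.7769 N (tension)
  F[2-3] = +5761.5775 N (tension)
  F[2-4] = +1771.3187 N (tension)
  F[3-4] = -6219.6307 N (compression)
  Rx@0 = -5407.5400 N
  Ry@0 = -1273.4664 N
  Ry@4 = +5962.0664 N

-6219.631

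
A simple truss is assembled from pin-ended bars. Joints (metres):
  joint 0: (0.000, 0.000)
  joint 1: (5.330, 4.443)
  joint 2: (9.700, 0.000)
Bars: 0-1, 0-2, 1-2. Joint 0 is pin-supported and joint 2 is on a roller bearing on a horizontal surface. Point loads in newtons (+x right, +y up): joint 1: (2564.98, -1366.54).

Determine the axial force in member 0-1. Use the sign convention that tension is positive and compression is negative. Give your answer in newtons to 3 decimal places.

873.374

N=3 nodes, M=3 members, R=3 reactions → 2N=6, M+R=6
member 0 (0-1): L=6.9390, (cx,cy)=(0.7681,0.6403)
member 1 (0-2): L=9.7000, (cx,cy)=(1.0000,0.0000)
member 2 (1-2): L=6.2319, (cx,cy)=(0.7012,-0.7129)
solve A·x = −loads:
  F[0-1] = +873.3736 N (tension)
  F[0-2] = +1894.1183 N (tension)
  F[1-2] = -2701.1540 N (compression)
  Rx@0 = -2564.9800 N
  Ry@0 = -559.2192 N
  Ry@2 = +1925.7592 N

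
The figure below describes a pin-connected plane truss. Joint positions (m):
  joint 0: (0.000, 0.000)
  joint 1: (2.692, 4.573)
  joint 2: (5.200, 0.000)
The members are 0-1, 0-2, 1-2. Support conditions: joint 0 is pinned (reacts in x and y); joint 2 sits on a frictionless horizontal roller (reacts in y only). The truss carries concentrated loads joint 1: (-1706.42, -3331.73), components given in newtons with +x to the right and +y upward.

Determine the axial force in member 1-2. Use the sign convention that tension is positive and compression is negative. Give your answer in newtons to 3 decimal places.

-255.643

N=3 nodes, M=3 members, R=3 reactions → 2N=6, M+R=6
member 0 (0-1): L=5.3065, (cx,cy)=(0.5073,0.8618)
member 1 (0-2): L=5.2000, (cx,cy)=(1.0000,0.0000)
member 2 (1-2): L=5.2156, (cx,cy)=(0.4809,-0.8768)
solve A·x = −loads:
  F[0-1] = -3606.0504 N (compression)
  F[0-2] = +122.9298 N (tension)
  F[1-2] = -255.6425 N (compression)
  Rx@0 = +1706.4200 N
  Ry@0 = +3107.5841 N
  Ry@2 = +224.1459 N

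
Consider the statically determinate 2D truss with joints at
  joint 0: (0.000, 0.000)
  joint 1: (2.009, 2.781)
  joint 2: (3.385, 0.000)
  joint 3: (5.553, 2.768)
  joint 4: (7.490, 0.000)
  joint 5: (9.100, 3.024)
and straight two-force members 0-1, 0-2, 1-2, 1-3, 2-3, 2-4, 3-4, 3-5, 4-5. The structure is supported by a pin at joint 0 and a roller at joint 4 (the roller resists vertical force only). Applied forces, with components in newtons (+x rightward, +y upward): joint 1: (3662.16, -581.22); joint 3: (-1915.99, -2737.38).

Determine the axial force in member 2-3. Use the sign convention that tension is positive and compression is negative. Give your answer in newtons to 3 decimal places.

N=6 nodes, M=9 members, R=3 reactions → 2N=12, M+R=12
member 0 (0-1): L=3.4307, (cx,cy)=(0.5856,0.8106)
member 1 (0-2): L=3.3850, (cx,cy)=(1.0000,0.0000)
member 2 (1-2): L=3.1028, (cx,cy)=(0.4435,-0.8963)
member 3 (1-3): L=3.5440, (cx,cy)=(1.0000,-0.0037)
member 4 (2-3): L=3.5160, (cx,cy)=(0.6166,0.7873)
member 5 (2-4): L=4.1050, (cx,cy)=(1.0000,0.0000)
member 6 (3-4): L=3.3784, (cx,cy)=(0.5733,-0.8193)
member 7 (3-5): L=3.5562, (cx,cy)=(0.9974,0.0720)
member 8 (4-5): L=3.4259, (cx,cy)=(0.4700,0.8827)
solve A·x = −loads:
  F[0-1] = -594.0844 N (compression)
  F[0-2] = +2094.0577 N (tension)
  F[1-2] = -94.9405 N (compression)
  F[1-3] = -3967.9710 N (compression)
  F[2-3] = +108.0883 N (tension)
  F[2-4] = +1985.3055 N (tension)
  F[3-4] = -3462.6829 N (compression)
  F[3-5] = -0.0000 N (compression)
  F[4-5] = -0.0000 N (compression)
  Rx@0 = -1746.1700 N
  Ry@0 = +481.5708 N
  Ry@4 = +2837.0292 N

108.088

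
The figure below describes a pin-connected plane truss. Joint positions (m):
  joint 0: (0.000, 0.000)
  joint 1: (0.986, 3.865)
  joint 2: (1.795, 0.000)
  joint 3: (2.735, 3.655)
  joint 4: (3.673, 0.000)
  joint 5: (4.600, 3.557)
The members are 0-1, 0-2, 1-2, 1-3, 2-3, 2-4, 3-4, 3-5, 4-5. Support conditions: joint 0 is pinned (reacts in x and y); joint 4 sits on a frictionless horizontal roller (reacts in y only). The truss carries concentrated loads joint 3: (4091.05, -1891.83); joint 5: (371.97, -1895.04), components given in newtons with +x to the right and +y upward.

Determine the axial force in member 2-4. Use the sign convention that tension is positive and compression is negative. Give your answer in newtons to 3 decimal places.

N=6 nodes, M=9 members, R=3 reactions → 2N=12, M+R=12
member 0 (0-1): L=3.9888, (cx,cy)=(0.2472,0.9690)
member 1 (0-2): L=1.7950, (cx,cy)=(1.0000,0.0000)
member 2 (1-2): L=3.9488, (cx,cy)=(0.2049,-0.9788)
member 3 (1-3): L=1.7616, (cx,cy)=(0.9929,-0.1192)
member 4 (2-3): L=3.7739, (cx,cy)=(0.2491,0.9685)
member 5 (2-4): L=1.8780, (cx,cy)=(1.0000,0.0000)
member 6 (3-4): L=3.7734, (cx,cy)=(0.2486,-0.9686)
member 7 (3-5): L=1.8676, (cx,cy)=(0.9986,-0.0525)
member 8 (4-5): L=3.6758, (cx,cy)=(0.2522,0.9677)
solve A·x = −loads:
  F[0-1] = +4568.1345 N (tension)
  F[0-2] = +3333.8094 N (tension)
  F[1-2] = -4780.9707 N (compression)
  F[1-3] = +2123.8550 N (tension)
  F[2-3] = +4831.8393 N (tension)
  F[2-4] = +1150.8128 N (tension)
  F[3-4] = -6569.2806 N (compression)
  F[3-5] = +855.3232 N (tension)
  F[4-5] = -1911.9557 N (compression)
  Rx@0 = -4463.0200 N
  Ry@0 = -4426.3682 N
  Ry@4 = +8213.2382 N

1150.813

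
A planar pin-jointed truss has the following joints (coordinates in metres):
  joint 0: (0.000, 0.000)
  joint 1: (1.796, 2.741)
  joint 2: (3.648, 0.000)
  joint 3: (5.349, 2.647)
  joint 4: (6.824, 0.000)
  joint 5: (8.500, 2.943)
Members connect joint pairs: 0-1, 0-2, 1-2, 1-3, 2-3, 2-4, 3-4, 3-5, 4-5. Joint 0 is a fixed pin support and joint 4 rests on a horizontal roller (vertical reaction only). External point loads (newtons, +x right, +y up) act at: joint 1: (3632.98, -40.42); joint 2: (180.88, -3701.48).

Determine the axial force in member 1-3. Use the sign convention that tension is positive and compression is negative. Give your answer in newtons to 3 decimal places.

-4070.110

N=6 nodes, M=9 members, R=3 reactions → 2N=12, M+R=12
member 0 (0-1): L=3.2770, (cx,cy)=(0.5481,0.8364)
member 1 (0-2): L=3.6480, (cx,cy)=(1.0000,0.0000)
member 2 (1-2): L=3.3080, (cx,cy)=(0.5599,-0.8286)
member 3 (1-3): L=3.5542, (cx,cy)=(0.9997,-0.0264)
member 4 (2-3): L=3.1464, (cx,cy)=(0.5406,0.8413)
member 5 (2-4): L=3.1760, (cx,cy)=(1.0000,0.0000)
member 6 (3-4): L=3.0302, (cx,cy)=(0.4868,-0.8735)
member 7 (3-5): L=3.1649, (cx,cy)=(0.9956,0.0935)
member 8 (4-5): L=3.3868, (cx,cy)=(0.4949,0.8690)
solve A·x = −loads:
  F[0-1] = -350.5936 N (compression)
  F[0-2] = +4006.0074 N (tension)
  F[1-2] = +435.0420 N (tension)
  F[1-3] = -4070.1101 N (compression)
  F[2-3] = +3971.3787 N (tension)
  F[2-4] = +1921.7074 N (tension)
  F[3-4] = -3947.9299 N (compression)
  F[3-5] = +0.0000 N (tension)
  F[4-5] = -0.0000 N (compression)
  Rx@0 = -3813.8600 N
  Ry@0 = +293.2494 N
  Ry@4 = +3448.6506 N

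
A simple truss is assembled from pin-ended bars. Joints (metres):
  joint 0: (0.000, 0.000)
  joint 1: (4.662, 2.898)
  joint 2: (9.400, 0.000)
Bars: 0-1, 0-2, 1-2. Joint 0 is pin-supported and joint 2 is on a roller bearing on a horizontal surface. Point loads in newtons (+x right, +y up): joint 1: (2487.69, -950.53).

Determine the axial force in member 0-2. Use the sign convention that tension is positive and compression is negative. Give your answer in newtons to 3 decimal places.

N=3 nodes, M=3 members, R=3 reactions → 2N=6, M+R=6
member 0 (0-1): L=5.4893, (cx,cy)=(0.8493,0.5279)
member 1 (0-2): L=9.4000, (cx,cy)=(1.0000,0.0000)
member 2 (1-2): L=5.5540, (cx,cy)=(0.8531,-0.5218)
solve A·x = −loads:
  F[0-1] = +545.2233 N (tension)
  F[0-2] = +2024.6399 N (tension)
  F[1-2] = -2373.3377 N (compression)
  Rx@0 = -2487.6900 N
  Ry@0 = -287.8420 N
  Ry@2 = +1238.3720 N

2024.640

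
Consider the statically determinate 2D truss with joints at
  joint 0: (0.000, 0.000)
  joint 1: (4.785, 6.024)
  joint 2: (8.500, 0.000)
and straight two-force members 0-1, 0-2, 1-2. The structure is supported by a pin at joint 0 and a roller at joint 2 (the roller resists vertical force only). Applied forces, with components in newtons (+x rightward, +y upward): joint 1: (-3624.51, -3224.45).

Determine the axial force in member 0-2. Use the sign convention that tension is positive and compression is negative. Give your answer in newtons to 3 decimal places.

N=3 nodes, M=3 members, R=3 reactions → 2N=6, M+R=6
member 0 (0-1): L=7.6932, (cx,cy)=(0.6220,0.7830)
member 1 (0-2): L=8.5000, (cx,cy)=(1.0000,0.0000)
member 2 (1-2): L=7.0774, (cx,cy)=(0.5249,-0.8512)
solve A·x = −loads:
  F[0-1] = -5080.2299 N (compression)
  F[0-2] = -464.7055 N (compression)
  F[1-2] = +885.3064 N (tension)
  Rx@0 = +3624.5100 N
  Ry@0 = +3977.9859 N
  Ry@2 = -753.5359 N

-464.705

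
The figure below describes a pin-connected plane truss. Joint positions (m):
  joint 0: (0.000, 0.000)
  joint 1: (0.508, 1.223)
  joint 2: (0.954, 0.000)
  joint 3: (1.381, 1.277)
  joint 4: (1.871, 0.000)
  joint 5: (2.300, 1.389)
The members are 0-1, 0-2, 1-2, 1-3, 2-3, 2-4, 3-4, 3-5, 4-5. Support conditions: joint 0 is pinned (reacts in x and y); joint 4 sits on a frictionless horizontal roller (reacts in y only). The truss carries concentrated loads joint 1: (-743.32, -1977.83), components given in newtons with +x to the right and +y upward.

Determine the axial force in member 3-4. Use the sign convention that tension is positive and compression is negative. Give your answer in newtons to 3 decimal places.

N=6 nodes, M=9 members, R=3 reactions → 2N=12, M+R=12
member 0 (0-1): L=1.3243, (cx,cy)=(0.3836,0.9235)
member 1 (0-2): L=0.9540, (cx,cy)=(1.0000,0.0000)
member 2 (1-2): L=1.3018, (cx,cy)=(0.3426,-0.9395)
member 3 (1-3): L=0.8747, (cx,cy)=(0.9981,0.0617)
member 4 (2-3): L=1.3465, (cx,cy)=(0.3171,0.9484)
member 5 (2-4): L=0.9170, (cx,cy)=(1.0000,0.0000)
member 6 (3-4): L=1.3678, (cx,cy)=(0.3582,-0.9336)
member 7 (3-5): L=0.9258, (cx,cy)=(0.9927,0.1210)
member 8 (4-5): L=1.4537, (cx,cy)=(0.2951,0.9555)
solve A·x = −loads:
  F[0-1] = -2086.3043 N (compression)
  F[0-2] = +56.9788 N (tension)
  F[1-2] = -56.8881 N (compression)
  F[1-3] = -37.5603 N (compression)
  F[2-3] = +56.3538 N (tension)
  F[2-4] = +19.6178 N (tension)
  F[3-4] = -54.7609 N (compression)
  F[3-5] = +0.0000 N (tension)
  F[4-5] = +0.0000 N (tension)
  Rx@0 = +743.3200 N
  Ry@0 = +1926.7037 N
  Ry@4 = +51.1263 N

-54.761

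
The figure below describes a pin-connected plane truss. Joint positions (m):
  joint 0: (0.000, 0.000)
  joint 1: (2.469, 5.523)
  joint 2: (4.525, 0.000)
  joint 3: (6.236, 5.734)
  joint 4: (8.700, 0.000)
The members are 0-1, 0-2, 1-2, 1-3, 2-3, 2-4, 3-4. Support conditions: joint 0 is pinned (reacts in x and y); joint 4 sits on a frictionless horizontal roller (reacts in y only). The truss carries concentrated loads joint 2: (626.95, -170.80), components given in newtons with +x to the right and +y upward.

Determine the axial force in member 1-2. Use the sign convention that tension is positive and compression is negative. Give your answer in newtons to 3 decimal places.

N=5 nodes, M=7 members, R=3 reactions → 2N=10, M+R=10
member 0 (0-1): L=6.0498, (cx,cy)=(0.4081,0.9129)
member 1 (0-2): L=4.5250, (cx,cy)=(1.0000,0.0000)
member 2 (1-2): L=5.8933, (cx,cy)=(0.3489,-0.9372)
member 3 (1-3): L=3.7729, (cx,cy)=(0.9984,0.0559)
member 4 (2-3): L=5.9838, (cx,cy)=(0.2859,0.9582)
member 5 (2-4): L=4.1750, (cx,cy)=(1.0000,0.0000)
member 6 (3-4): L=6.2410, (cx,cy)=(0.3948,-0.9188)
solve A·x = −loads:
  F[0-1] = -89.7816 N (compression)
  F[0-2] = +663.5913 N (tension)
  F[1-2] = +83.5278 N (tension)
  F[1-3] = -65.8850 N (compression)
  F[2-3] = +96.5514 N (tension)
  F[2-4] = +38.1742 N (tension)
  F[3-4] = -96.6904 N (compression)
  Rx@0 = -626.9500 N
  Ry@0 = +81.9644 N
  Ry@4 = +88.8356 N

83.528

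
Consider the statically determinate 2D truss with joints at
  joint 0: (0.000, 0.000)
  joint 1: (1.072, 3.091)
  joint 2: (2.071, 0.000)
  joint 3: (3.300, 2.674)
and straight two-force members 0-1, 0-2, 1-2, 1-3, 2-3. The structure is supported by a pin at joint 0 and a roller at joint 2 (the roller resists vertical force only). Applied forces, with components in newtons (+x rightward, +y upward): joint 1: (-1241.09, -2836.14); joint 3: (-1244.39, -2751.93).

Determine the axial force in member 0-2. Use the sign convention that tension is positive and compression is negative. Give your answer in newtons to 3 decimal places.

N=4 nodes, M=5 members, R=3 reactions → 2N=8, M+R=8
member 0 (0-1): L=3.2716, (cx,cy)=(0.3277,0.9448)
member 1 (0-2): L=2.0710, (cx,cy)=(1.0000,0.0000)
member 2 (1-2): L=3.2484, (cx,cy)=(0.3075,-0.9515)
member 3 (1-3): L=2.2667, (cx,cy)=(0.9829,-0.1840)
member 4 (2-3): L=2.9429, (cx,cy)=(0.4176,0.9086)
solve A·x = −loads:
  F[0-1] = -3380.6929 N (compression)
  F[0-2] = -1377.7388 N (compression)
  F[1-2] = +372.4452 N (tension)
  F[1-3] = +19.1361 N (tension)
  F[2-3] = -3024.8021 N (compression)
  Rx@0 = +2485.4800 N
  Ry@0 = +3194.0560 N
  Ry@2 = +2394.0140 N

-1377.739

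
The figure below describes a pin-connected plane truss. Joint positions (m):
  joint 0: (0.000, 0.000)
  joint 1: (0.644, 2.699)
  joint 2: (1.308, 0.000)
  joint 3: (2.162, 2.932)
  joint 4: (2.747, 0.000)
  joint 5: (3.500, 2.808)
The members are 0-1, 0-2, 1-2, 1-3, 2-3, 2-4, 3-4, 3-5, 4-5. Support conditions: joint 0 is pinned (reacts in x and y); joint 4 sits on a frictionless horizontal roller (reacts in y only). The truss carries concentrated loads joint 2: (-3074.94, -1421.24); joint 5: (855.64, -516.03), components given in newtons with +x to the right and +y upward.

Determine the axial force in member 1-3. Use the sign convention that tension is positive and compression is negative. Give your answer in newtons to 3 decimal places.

N=6 nodes, M=9 members, R=3 reactions → 2N=12, M+R=12
member 0 (0-1): L=2.7748, (cx,cy)=(0.2321,0.9727)
member 1 (0-2): L=1.3080, (cx,cy)=(1.0000,0.0000)
member 2 (1-2): L=2.7795, (cx,cy)=(0.2389,-0.9710)
member 3 (1-3): L=1.5358, (cx,cy)=(0.9884,0.1517)
member 4 (2-3): L=3.0538, (cx,cy)=(0.2796,0.9601)
member 5 (2-4): L=1.4390, (cx,cy)=(1.0000,0.0000)
member 6 (3-4): L=2.9898, (cx,cy)=(0.1957,-0.9807)
member 7 (3-5): L=1.3437, (cx,cy)=(0.9957,-0.0923)
member 8 (4-5): L=2.9072, (cx,cy)=(0.2590,0.9659)
solve A·x = −loads:
  F[0-1] = +279.2089 N (tension)
  F[0-2] = -2284.1020 N (compression)
  F[1-2] = -259.6354 N (compression)
  F[1-3] = +128.3126 N (tension)
  F[2-3] = +1742.8948 N (tension)
  F[2-4] = +241.4158 N (tension)
  F[3-4] = -1817.8502 N (compression)
  F[3-5] = +974.0717 N (tension)
  F[4-5] = -441.1987 N (compression)
  Rx@0 = +2219.3000 N
  Ry@0 = -271.5848 N
  Ry@4 = +2208.8548 N

128.313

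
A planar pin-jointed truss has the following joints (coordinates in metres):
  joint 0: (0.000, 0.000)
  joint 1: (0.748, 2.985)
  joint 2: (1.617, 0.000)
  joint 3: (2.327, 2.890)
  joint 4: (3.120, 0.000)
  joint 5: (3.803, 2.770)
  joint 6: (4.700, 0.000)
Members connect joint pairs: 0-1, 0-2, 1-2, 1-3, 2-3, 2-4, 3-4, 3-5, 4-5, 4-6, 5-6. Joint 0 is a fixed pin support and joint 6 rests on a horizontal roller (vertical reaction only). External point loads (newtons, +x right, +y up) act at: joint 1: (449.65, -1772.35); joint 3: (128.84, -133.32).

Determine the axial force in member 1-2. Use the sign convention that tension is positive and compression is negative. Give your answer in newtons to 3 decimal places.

N=7 nodes, M=11 members, R=3 reactions → 2N=14, M+R=14
member 0 (0-1): L=3.0773, (cx,cy)=(0.2431,0.9700)
member 1 (0-2): L=1.6170, (cx,cy)=(1.0000,0.0000)
member 2 (1-2): L=3.1089, (cx,cy)=(0.2795,-0.9601)
member 3 (1-3): L=1.5819, (cx,cy)=(0.9982,-0.0601)
member 4 (2-3): L=2.9759, (cx,cy)=(0.2386,0.9711)
member 5 (2-4): L=1.5030, (cx,cy)=(1.0000,0.0000)
member 6 (3-4): L=2.9968, (cx,cy)=(0.2646,-0.9644)
member 7 (3-5): L=1.4809, (cx,cy)=(0.9967,-0.0810)
member 8 (4-5): L=2.8530, (cx,cy)=(0.2394,0.9709)
member 9 (4-6): L=1.5800, (cx,cy)=(1.0000,0.0000)
member 10 (5-6): L=2.9116, (cx,cy)=(0.3081,-0.9514)
solve A·x = −loads:
  F[0-1] = -1229.6761 N (compression)
  F[0-2] = +877.3884 N (tension)
  F[1-2] = -566.6324 N (compression)
  F[1-3] = -591.2314 N (compression)
  F[2-3] = +560.2244 N (tension)
  F[2-4] = +585.3458 N (tension)
  F[3-4] = -705.6168 N (compression)
  F[3-5] = -399.9453 N (compression)
  F[4-5] = +700.8446 N (tension)
  F[4-6] = +230.8475 N (tension)
  F[5-6] = -749.3193 N (compression)
  Rx@0 = -578.4900 N
  Ry@0 = +1192.7963 N
  Ry@6 = +712.8737 N

-566.632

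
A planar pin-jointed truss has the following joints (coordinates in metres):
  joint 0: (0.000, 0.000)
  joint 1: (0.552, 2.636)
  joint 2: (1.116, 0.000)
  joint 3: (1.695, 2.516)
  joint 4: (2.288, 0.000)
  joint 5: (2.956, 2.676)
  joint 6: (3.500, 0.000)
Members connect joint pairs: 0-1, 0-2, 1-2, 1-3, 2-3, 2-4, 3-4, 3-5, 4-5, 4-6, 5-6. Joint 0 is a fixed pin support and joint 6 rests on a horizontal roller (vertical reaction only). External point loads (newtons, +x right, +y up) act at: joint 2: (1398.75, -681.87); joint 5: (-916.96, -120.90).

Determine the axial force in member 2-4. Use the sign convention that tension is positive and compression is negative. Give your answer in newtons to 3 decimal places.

N=7 nodes, M=11 members, R=3 reactions → 2N=14, M+R=14
member 0 (0-1): L=2.6932, (cx,cy)=(0.2050,0.9788)
member 1 (0-2): L=1.1160, (cx,cy)=(1.0000,0.0000)
member 2 (1-2): L=2.6957, (cx,cy)=(0.2092,-0.9779)
member 3 (1-3): L=1.1493, (cx,cy)=(0.9945,-0.1044)
member 4 (2-3): L=2.5818, (cx,cy)=(0.2243,0.9745)
member 5 (2-4): L=1.1720, (cx,cy)=(1.0000,0.0000)
member 6 (3-4): L=2.5849, (cx,cy)=(0.2294,-0.9733)
member 7 (3-5): L=1.2711, (cx,cy)=(0.9920,0.1259)
member 8 (4-5): L=2.7581, (cx,cy)=(0.2422,0.9702)
member 9 (4-6): L=1.2120, (cx,cy)=(1.0000,0.0000)
member 10 (5-6): L=2.7307, (cx,cy)=(0.1992,-0.9800)
solve A·x = −loads:
  F[0-1] = -1210.0124 N (compression)
  F[0-2] = +729.7971 N (tension)
  F[1-2] = +1266.1984 N (tension)
  F[1-3] = -515.7466 N (compression)
  F[2-3] = -570.8448 N (compression)
  F[2-4] = -276.0118 N (compression)
  F[3-4] = +420.1034 N (tension)
  F[3-5] = -743.2340 N (compression)
  F[4-5] = -421.4470 N (compression)
  F[4-6] = -77.5655 N (compression)
  F[5-6] = +389.3579 N (tension)
  Rx@0 = -481.7900 N
  Ry@0 = +1184.3236 N
  Ry@6 = -381.5536 N

-276.012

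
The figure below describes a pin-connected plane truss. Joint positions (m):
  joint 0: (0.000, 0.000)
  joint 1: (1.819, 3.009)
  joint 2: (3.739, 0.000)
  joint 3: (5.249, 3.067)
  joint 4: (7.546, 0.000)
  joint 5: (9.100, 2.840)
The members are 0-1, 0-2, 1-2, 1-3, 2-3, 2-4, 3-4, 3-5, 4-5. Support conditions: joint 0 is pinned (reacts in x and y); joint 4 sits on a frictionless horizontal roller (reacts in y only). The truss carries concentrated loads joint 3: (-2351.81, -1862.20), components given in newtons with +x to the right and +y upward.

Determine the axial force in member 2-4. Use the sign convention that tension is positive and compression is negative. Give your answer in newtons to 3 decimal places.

254.247

N=6 nodes, M=9 members, R=3 reactions → 2N=12, M+R=12
member 0 (0-1): L=3.5161, (cx,cy)=(0.5173,0.8558)
member 1 (0-2): L=3.7390, (cx,cy)=(1.0000,0.0000)
member 2 (1-2): L=3.5694, (cx,cy)=(0.5379,-0.8430)
member 3 (1-3): L=3.4305, (cx,cy)=(0.9999,0.0169)
member 4 (2-3): L=3.4186, (cx,cy)=(0.4417,0.8972)
member 5 (2-4): L=3.8070, (cx,cy)=(1.0000,0.0000)
member 6 (3-4): L=3.8318, (cx,cy)=(0.5995,-0.8004)
member 7 (3-5): L=3.8577, (cx,cy)=(0.9983,-0.0588)
member 8 (4-5): L=3.2374, (cx,cy)=(0.4800,0.8773)
solve A·x = −loads:
  F[0-1] = -1779.3367 N (compression)
  F[0-2] = -1431.2933 N (compression)
  F[1-2] = +1768.7594 N (tension)
  F[1-3] = -1872.2148 N (compression)
  F[2-3] = -1661.9890 N (compression)
  F[2-4] = +254.2473 N (tension)
  F[3-4] = -424.1294 N (compression)
  F[3-5] = -0.0000 N (compression)
  F[4-5] = +0.0000 N (tension)
  Rx@0 = +2351.8100 N
  Ry@0 = +1522.7239 N
  Ry@4 = +339.4761 N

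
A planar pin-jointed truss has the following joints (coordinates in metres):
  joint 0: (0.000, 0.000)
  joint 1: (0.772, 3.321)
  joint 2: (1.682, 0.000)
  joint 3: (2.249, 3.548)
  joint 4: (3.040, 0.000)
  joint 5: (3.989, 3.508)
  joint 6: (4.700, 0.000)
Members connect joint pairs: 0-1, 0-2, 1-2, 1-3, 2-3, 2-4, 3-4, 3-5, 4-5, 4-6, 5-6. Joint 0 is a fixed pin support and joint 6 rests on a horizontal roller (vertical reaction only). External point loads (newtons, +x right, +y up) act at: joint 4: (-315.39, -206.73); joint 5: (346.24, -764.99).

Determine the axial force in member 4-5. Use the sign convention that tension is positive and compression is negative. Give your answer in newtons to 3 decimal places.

287.783

N=7 nodes, M=11 members, R=3 reactions → 2N=14, M+R=14
member 0 (0-1): L=3.4095, (cx,cy)=(0.2264,0.9740)
member 1 (0-2): L=1.6820, (cx,cy)=(1.0000,0.0000)
member 2 (1-2): L=3.4434, (cx,cy)=(0.2643,-0.9644)
member 3 (1-3): L=1.4943, (cx,cy)=(0.9884,0.1519)
member 4 (2-3): L=3.5930, (cx,cy)=(0.1578,0.9875)
member 5 (2-4): L=1.3580, (cx,cy)=(1.0000,0.0000)
member 6 (3-4): L=3.6351, (cx,cy)=(0.2176,-0.9760)
member 7 (3-5): L=1.7405, (cx,cy)=(0.9997,-0.0230)
member 8 (4-5): L=3.6341, (cx,cy)=(0.2611,0.9653)
member 9 (4-6): L=1.6600, (cx,cy)=(1.0000,0.0000)
member 10 (5-6): L=3.5793, (cx,cy)=(0.1986,-0.9801)
solve A·x = −loads:
  F[0-1] = +71.5454 N (tension)
  F[0-2] = +14.6505 N (tension)
  F[1-2] = -66.8590 N (compression)
  F[1-3] = +34.2661 N (tension)
  F[2-3] = +65.3002 N (tension)
  F[2-4] = -13.3233 N (compression)
  F[3-4] = -72.8117 N (compression)
  F[3-5] = +60.0330 N (tension)
  F[4-5] = +287.7826 N (tension)
  F[4-6] = +211.0720 N (tension)
  F[5-6] = -1062.5820 N (compression)
  Rx@0 = -30.8500 N
  Ry@0 = -69.6873 N
  Ry@6 = +1041.4073 N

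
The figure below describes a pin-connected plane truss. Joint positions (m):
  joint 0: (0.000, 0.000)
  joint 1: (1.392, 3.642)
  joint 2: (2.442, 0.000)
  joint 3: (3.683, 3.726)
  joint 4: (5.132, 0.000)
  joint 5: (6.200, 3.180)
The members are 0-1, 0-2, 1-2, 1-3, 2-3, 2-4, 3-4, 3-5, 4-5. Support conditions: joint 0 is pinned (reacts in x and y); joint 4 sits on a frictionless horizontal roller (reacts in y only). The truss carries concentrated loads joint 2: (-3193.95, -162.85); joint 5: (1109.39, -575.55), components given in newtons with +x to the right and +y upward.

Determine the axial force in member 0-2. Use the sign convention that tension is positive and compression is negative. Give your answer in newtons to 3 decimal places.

-2360.453

N=6 nodes, M=9 members, R=3 reactions → 2N=12, M+R=12
member 0 (0-1): L=3.8990, (cx,cy)=(0.3570,0.9341)
member 1 (0-2): L=2.4420, (cx,cy)=(1.0000,0.0000)
member 2 (1-2): L=3.7903, (cx,cy)=(0.2770,-0.9609)
member 3 (1-3): L=2.2925, (cx,cy)=(0.9993,0.0366)
member 4 (2-3): L=3.9272, (cx,cy)=(0.3160,0.9488)
member 5 (2-4): L=2.6900, (cx,cy)=(1.0000,0.0000)
member 6 (3-4): L=3.9978, (cx,cy)=(0.3624,-0.9320)
member 7 (3-5): L=2.5755, (cx,cy)=(0.9773,-0.2120)
member 8 (4-5): L=3.3546, (cx,cy)=(0.3184,0.9480)
solve A·x = −loads:
  F[0-1] = +772.7672 N (tension)
  F[0-2] = -2360.4526 N (compression)
  F[1-2] = -732.9645 N (compression)
  F[1-3] = +479.2603 N (tension)
  F[2-3] = +913.9609 N (tension)
  F[2-4] = +341.6411 N (tension)
  F[3-4] = -1231.8454 N (compression)
  F[3-5] = +1242.4668 N (tension)
  F[4-5] = -329.2884 N (compression)
  Rx@0 = +2084.5600 N
  Ry@0 = -721.8397 N
  Ry@4 = +1460.2397 N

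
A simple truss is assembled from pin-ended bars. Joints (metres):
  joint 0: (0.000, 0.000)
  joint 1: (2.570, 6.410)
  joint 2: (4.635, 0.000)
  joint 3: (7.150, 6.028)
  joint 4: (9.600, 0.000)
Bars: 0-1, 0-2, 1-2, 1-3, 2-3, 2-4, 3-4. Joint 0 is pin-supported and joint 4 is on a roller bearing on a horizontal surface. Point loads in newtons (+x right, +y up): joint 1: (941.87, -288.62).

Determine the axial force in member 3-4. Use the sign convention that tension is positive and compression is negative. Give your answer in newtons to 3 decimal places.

N=5 nodes, M=7 members, R=3 reactions → 2N=10, M+R=10
member 0 (0-1): L=6.9060, (cx,cy)=(0.3721,0.9282)
member 1 (0-2): L=4.6350, (cx,cy)=(1.0000,0.0000)
member 2 (1-2): L=6.7344, (cx,cy)=(0.3066,-0.9518)
member 3 (1-3): L=4.5959, (cx,cy)=(0.9965,-0.0831)
member 4 (2-3): L=6.5316, (cx,cy)=(0.3851,0.9229)
member 5 (2-4): L=4.9650, (cx,cy)=(1.0000,0.0000)
member 6 (3-4): L=6.5069, (cx,cy)=(0.3765,-0.9264)
solve A·x = −loads:
  F[0-1] = +449.8501 N (tension)
  F[0-2] = +774.4630 N (tension)
  F[1-2] = -692.6465 N (compression)
  F[1-3] = -564.0257 N (compression)
  F[2-3] = +714.3603 N (tension)
  F[2-4] = +287.0095 N (tension)
  F[3-4] = -762.2578 N (compression)
  Rx@0 = -941.8700 N
  Ry@0 = -417.5404 N
  Ry@4 = +706.1604 N

-762.258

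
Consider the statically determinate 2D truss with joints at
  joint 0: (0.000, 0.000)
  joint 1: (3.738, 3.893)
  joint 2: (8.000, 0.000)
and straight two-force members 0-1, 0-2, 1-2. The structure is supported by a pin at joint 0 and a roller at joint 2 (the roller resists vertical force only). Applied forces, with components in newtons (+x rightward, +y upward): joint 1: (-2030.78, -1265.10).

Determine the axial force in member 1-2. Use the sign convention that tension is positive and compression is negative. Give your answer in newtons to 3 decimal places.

588.816

N=3 nodes, M=3 members, R=3 reactions → 2N=6, M+R=6
member 0 (0-1): L=5.3970, (cx,cy)=(0.6926,0.7213)
member 1 (0-2): L=8.0000, (cx,cy)=(1.0000,0.0000)
member 2 (1-2): L=5.7724, (cx,cy)=(0.7383,-0.6744)
solve A·x = −loads:
  F[0-1] = -2304.3986 N (compression)
  F[0-2] = -434.7506 N (compression)
  F[1-2] = +588.8164 N (tension)
  Rx@0 = +2030.7800 N
  Ry@0 = +1662.2103 N
  Ry@2 = -397.1103 N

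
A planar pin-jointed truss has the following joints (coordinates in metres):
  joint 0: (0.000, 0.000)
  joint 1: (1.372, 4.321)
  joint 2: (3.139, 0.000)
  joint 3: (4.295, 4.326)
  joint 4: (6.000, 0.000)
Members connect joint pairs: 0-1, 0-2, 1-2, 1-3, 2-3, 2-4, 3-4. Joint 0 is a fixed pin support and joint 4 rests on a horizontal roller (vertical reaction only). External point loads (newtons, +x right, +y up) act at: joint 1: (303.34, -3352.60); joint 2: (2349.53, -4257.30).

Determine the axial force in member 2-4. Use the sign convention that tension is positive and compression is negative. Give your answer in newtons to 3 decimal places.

N=5 nodes, M=7 members, R=3 reactions → 2N=10, M+R=10
member 0 (0-1): L=4.5336, (cx,cy)=(0.3026,0.9531)
member 1 (0-2): L=3.1390, (cx,cy)=(1.0000,0.0000)
member 2 (1-2): L=4.6683, (cx,cy)=(0.3785,-0.9256)
member 3 (1-3): L=2.9230, (cx,cy)=(1.0000,0.0017)
member 4 (2-3): L=4.4778, (cx,cy)=(0.2582,0.9661)
member 5 (2-4): L=2.8610, (cx,cy)=(1.0000,0.0000)
member 6 (3-4): L=4.6499, (cx,cy)=(0.3667,-0.9303)
solve A·x = −loads:
  F[0-1] = -4613.8935 N (compression)
  F[0-2] = +4049.1727 N (tension)
  F[1-2] = +1125.0061 N (tension)
  F[1-3] = -2125.4693 N (compression)
  F[2-3] = +3328.8395 N (tension)
  F[2-4] = +1266.0830 N (tension)
  F[3-4] = -3452.8578 N (compression)
  Rx@0 = -2652.8700 N
  Ry@0 = +4397.5393 N
  Ry@4 = +3212.3607 N

1266.083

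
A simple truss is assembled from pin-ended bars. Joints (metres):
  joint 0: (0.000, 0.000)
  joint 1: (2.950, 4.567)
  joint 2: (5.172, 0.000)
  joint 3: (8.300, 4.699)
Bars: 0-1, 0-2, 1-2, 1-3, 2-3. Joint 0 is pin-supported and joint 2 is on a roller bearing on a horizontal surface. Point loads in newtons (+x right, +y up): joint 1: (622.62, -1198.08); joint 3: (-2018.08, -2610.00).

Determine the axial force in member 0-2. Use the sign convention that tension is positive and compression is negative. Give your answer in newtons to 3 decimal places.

-1253.395

N=4 nodes, M=5 members, R=3 reactions → 2N=8, M+R=8
member 0 (0-1): L=5.4369, (cx,cy)=(0.5426,0.8400)
member 1 (0-2): L=5.1720, (cx,cy)=(1.0000,0.0000)
member 2 (1-2): L=5.0789, (cx,cy)=(0.4375,-0.8992)
member 3 (1-3): L=5.3516, (cx,cy)=(0.9997,0.0247)
member 4 (2-3): L=5.6449, (cx,cy)=(0.5541,0.8324)
solve A·x = −loads:
  F[0-1] = -261.8282 N (compression)
  F[0-2] = -1253.3953 N (compression)
  F[1-2] = -1095.6017 N (compression)
  F[1-3] = -285.4456 N (compression)
  F[2-3] = -3126.9346 N (compression)
  Rx@0 = +1395.4600 N
  Ry@0 = +219.9354 N
  Ry@2 = +3588.1446 N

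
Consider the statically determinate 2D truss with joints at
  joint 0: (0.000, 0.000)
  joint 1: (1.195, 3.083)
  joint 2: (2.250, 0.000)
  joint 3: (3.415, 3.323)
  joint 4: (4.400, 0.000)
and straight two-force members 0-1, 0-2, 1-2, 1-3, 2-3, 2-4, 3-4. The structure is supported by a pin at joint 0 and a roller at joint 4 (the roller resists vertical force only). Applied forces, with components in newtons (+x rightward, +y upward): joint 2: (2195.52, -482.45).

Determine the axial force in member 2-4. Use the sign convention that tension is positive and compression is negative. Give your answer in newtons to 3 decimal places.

N=5 nodes, M=7 members, R=3 reactions → 2N=10, M+R=10
member 0 (0-1): L=3.3065, (cx,cy)=(0.3614,0.9324)
member 1 (0-2): L=2.2500, (cx,cy)=(1.0000,0.0000)
member 2 (1-2): L=3.2585, (cx,cy)=(0.3238,-0.9461)
member 3 (1-3): L=2.2329, (cx,cy)=(0.9942,0.1075)
member 4 (2-3): L=3.5213, (cx,cy)=(0.3308,0.9437)
member 5 (2-4): L=2.1500, (cx,cy)=(1.0000,0.0000)
member 6 (3-4): L=3.4659, (cx,cy)=(0.2842,-0.9588)
solve A·x = −loads:
  F[0-1] = -252.8323 N (compression)
  F[0-2] = +2286.8961 N (tension)
  F[1-2] = +230.2061 N (tension)
  F[1-3] = -166.8760 N (compression)
  F[2-3] = +280.4361 N (tension)
  F[2-4] = +73.1287 N (tension)
  F[3-4] = -257.3176 N (compression)
  Rx@0 = -2195.5200 N
  Ry@0 = +235.7426 N
  Ry@4 = +246.7074 N

73.129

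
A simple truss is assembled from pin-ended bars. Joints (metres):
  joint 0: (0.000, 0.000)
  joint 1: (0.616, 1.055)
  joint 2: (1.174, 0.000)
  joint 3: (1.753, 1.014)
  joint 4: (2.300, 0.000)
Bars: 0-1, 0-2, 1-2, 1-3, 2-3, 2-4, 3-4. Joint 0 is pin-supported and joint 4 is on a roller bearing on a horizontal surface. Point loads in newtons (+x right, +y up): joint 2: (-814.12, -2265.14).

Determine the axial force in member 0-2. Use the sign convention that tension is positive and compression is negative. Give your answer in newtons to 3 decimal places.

-166.629

N=5 nodes, M=7 members, R=3 reactions → 2N=10, M+R=10
member 0 (0-1): L=1.2217, (cx,cy)=(0.5042,0.8636)
member 1 (0-2): L=1.1740, (cx,cy)=(1.0000,0.0000)
member 2 (1-2): L=1.1935, (cx,cy)=(0.4675,-0.8840)
member 3 (1-3): L=1.1377, (cx,cy)=(0.9994,-0.0360)
member 4 (2-3): L=1.1677, (cx,cy)=(0.4959,0.8684)
member 5 (2-4): L=1.1260, (cx,cy)=(1.0000,0.0000)
member 6 (3-4): L=1.1521, (cx,cy)=(0.4748,-0.8801)
solve A·x = −loads:
  F[0-1] = -1284.1257 N (compression)
  F[0-2] = -166.6288 N (compression)
  F[1-2] = +1305.8087 N (tension)
  F[1-3] = -1258.8282 N (compression)
  F[2-3] = +1279.1814 N (tension)
  F[2-4] = +623.7128 N (tension)
  F[3-4] = -1313.7087 N (compression)
  Rx@0 = +814.1200 N
  Ry@0 = +1108.9338 N
  Ry@4 = +1156.2062 N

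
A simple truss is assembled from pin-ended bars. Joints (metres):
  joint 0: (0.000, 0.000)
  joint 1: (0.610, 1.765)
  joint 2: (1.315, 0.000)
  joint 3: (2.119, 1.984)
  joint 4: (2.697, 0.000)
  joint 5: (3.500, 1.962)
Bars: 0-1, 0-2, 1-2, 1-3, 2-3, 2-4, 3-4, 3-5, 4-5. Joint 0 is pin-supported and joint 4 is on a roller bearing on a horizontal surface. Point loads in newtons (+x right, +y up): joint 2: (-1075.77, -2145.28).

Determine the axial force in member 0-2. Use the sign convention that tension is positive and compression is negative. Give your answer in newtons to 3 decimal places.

N=6 nodes, M=9 members, R=3 reactions → 2N=12, M+R=12
member 0 (0-1): L=1.8674, (cx,cy)=(0.3267,0.9451)
member 1 (0-2): L=1.3150, (cx,cy)=(1.0000,0.0000)
member 2 (1-2): L=1.9006, (cx,cy)=(0.3709,-0.9287)
member 3 (1-3): L=1.5248, (cx,cy)=(0.9896,0.1436)
member 4 (2-3): L=2.1407, (cx,cy)=(0.3756,0.9268)
member 5 (2-4): L=1.3820, (cx,cy)=(1.0000,0.0000)
member 6 (3-4): L=2.0665, (cx,cy)=(0.2797,-0.9601)
member 7 (3-5): L=1.3812, (cx,cy)=(0.9999,-0.0159)
member 8 (4-5): L=2.1200, (cx,cy)=(0.3788,0.9255)
solve A·x = −loads:
  F[0-1] = -1163.0880 N (compression)
  F[0-2] = -695.8465 N (compression)
  F[1-2] = +1062.7559 N (tension)
  F[1-3] = -782.2492 N (compression)
  F[2-3] = +1249.8416 N (tension)
  F[2-4] = +304.7298 N (tension)
  F[3-4] = -1089.4777 N (compression)
  F[3-5] = +0.0000 N (tension)
  F[4-5] = -0.0000 N (compression)
  Rx@0 = +1075.7700 N
  Ry@0 = +1099.2870 N
  Ry@4 = +1045.9930 N

-695.846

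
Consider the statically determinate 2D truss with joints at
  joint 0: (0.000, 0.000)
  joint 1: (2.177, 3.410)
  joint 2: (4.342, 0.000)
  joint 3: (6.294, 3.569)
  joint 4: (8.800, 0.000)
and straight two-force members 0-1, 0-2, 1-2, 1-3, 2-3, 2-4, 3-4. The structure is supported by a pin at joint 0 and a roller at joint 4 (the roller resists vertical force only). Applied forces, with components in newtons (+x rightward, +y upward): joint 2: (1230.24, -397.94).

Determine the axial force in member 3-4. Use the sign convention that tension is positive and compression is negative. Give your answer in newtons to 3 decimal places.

-239.915

N=5 nodes, M=7 members, R=3 reactions → 2N=10, M+R=10
member 0 (0-1): L=4.0457, (cx,cy)=(0.5381,0.8429)
member 1 (0-2): L=4.3420, (cx,cy)=(1.0000,0.0000)
member 2 (1-2): L=4.0392, (cx,cy)=(0.5360,-0.8442)
member 3 (1-3): L=4.1201, (cx,cy)=(0.9993,0.0386)
member 4 (2-3): L=4.0679, (cx,cy)=(0.4799,0.8774)
member 5 (2-4): L=4.4580, (cx,cy)=(1.0000,0.0000)
member 6 (3-4): L=4.3609, (cx,cy)=(0.5746,-0.8184)
solve A·x = −loads:
  F[0-1] = -239.1723 N (compression)
  F[0-2] = +1358.9401 N (tension)
  F[1-2] = +227.3296 N (tension)
  F[1-3] = -250.7342 N (compression)
  F[2-3] = +234.8247 N (tension)
  F[2-4] = +137.8667 N (tension)
  F[3-4] = -239.9155 N (compression)
  Rx@0 = -1230.2400 N
  Ry@0 = +201.5928 N
  Ry@4 = +196.3472 N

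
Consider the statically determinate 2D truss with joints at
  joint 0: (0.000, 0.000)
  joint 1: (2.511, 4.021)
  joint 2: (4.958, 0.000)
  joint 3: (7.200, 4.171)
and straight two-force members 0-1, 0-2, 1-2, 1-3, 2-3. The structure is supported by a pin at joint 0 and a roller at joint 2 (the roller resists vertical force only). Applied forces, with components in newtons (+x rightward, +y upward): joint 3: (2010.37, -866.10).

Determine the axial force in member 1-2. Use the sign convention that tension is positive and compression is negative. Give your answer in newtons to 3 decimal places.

-2343.942

N=4 nodes, M=5 members, R=3 reactions → 2N=8, M+R=8
member 0 (0-1): L=4.7406, (cx,cy)=(0.5297,0.8482)
member 1 (0-2): L=4.9580, (cx,cy)=(1.0000,0.0000)
member 2 (1-2): L=4.7070, (cx,cy)=(0.5199,-0.8543)
member 3 (1-3): L=4.6914, (cx,cy)=(0.9995,0.0320)
member 4 (2-3): L=4.7354, (cx,cy)=(0.4735,0.8808)
solve A·x = −loads:
  F[0-1] = +2455.6791 N (tension)
  F[0-2] = +709.6543 N (tension)
  F[1-2] = -2343.9416 N (compression)
  F[1-3] = +2520.5243 N (tension)
  F[2-3] = -1074.7863 N (compression)
  Rx@0 = -2010.3700 N
  Ry@0 = -2082.9063 N
  Ry@2 = +2949.0063 N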